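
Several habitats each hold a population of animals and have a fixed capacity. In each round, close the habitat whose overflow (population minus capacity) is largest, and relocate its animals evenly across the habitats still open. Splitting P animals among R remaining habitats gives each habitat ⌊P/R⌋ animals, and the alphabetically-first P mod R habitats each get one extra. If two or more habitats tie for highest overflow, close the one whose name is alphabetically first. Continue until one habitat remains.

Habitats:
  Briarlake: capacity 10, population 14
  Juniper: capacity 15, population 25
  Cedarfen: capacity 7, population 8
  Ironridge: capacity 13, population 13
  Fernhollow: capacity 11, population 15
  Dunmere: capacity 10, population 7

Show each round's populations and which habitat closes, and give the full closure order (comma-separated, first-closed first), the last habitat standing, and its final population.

Closure order: Juniper, Briarlake, Fernhollow, Cedarfen, Ironridge
Last habitat: Dunmere with 82 animals

Round 1: Briarlake=14 Cedarfen=8 Dunmere=7 Fernhollow=15 Ironridge=13 Juniper=25 → close Juniper (overflow 10)
  25÷5 = 5 each, +1 to first 0
Round 2: Briarlake=19 Cedarfen=13 Dunmere=12 Fernhollow=20 Ironridge=18 → close Briarlake (overflow 9)
  19÷4 = 4 each, +1 to first 3
Round 3: Cedarfen=18 Dunmere=17 Fernhollow=25 Ironridge=22 → close Fernhollow (overflow 14)
  25÷3 = 8 each, +1 to first 1
Round 4: Cedarfen=27 Dunmere=25 Ironridge=30 → close Cedarfen (overflow 20)
  27÷2 = 13 each, +1 to first 1
Round 5: Dunmere=39 Ironridge=43 → close Ironridge (overflow 30)
  43÷1 = 43 each, +1 to first 0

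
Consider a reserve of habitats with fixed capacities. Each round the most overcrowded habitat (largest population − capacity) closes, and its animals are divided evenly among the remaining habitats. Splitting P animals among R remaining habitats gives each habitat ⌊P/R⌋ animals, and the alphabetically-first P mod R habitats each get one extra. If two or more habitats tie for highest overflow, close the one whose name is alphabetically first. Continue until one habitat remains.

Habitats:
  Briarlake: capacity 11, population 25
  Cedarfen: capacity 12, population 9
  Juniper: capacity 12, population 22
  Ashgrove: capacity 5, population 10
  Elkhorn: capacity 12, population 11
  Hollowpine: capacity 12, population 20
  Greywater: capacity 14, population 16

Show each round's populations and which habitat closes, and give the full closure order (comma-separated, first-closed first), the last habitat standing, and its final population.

Round 1: Ashgrove=10 Briarlake=25 Cedarfen=9 Elkhorn=11 Greywater=16 Hollowpine=20 Juniper=22 → close Briarlake (overflow 14)
  25÷6 = 4 each, +1 to first 1
Round 2: Ashgrove=15 Cedarfen=13 Elkhorn=15 Greywater=20 Hollowpine=24 Juniper=26 → close Juniper (overflow 14)
  26÷5 = 5 each, +1 to first 1
Round 3: Ashgrove=21 Cedarfen=18 Elkhorn=20 Greywater=25 Hollowpine=29 → close Hollowpine (overflow 17)
  29÷4 = 7 each, +1 to first 1
Round 4: Ashgrove=29 Cedarfen=25 Elkhorn=27 Greywater=32 → close Ashgrove (overflow 24)
  29÷3 = 9 each, +1 to first 2
Round 5: Cedarfen=35 Elkhorn=37 Greywater=41 → close Greywater (overflow 27)
  41÷2 = 20 each, +1 to first 1
Round 6: Cedarfen=56 Elkhorn=57 → close Elkhorn (overflow 45)
  57÷1 = 57 each, +1 to first 0

Closure order: Briarlake, Juniper, Hollowpine, Ashgrove, Greywater, Elkhorn
Last habitat: Cedarfen with 113 animals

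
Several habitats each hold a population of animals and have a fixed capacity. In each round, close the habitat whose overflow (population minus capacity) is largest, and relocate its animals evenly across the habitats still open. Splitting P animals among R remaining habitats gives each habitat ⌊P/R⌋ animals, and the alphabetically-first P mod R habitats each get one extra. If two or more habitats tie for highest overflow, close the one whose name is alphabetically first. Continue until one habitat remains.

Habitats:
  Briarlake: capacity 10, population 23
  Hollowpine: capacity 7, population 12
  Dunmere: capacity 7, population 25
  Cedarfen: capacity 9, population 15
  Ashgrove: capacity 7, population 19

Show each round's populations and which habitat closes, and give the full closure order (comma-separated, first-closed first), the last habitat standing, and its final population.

Closure order: Dunmere, Ashgrove, Briarlake, Cedarfen
Last habitat: Hollowpine with 94 animals

Round 1: Ashgrove=19 Briarlake=23 Cedarfen=15 Dunmere=25 Hollowpine=12 → close Dunmere (overflow 18)
  25÷4 = 6 each, +1 to first 1
Round 2: Ashgrove=26 Briarlake=29 Cedarfen=21 Hollowpine=18 → close Ashgrove (overflow 19)
  26÷3 = 8 each, +1 to first 2
Round 3: Briarlake=38 Cedarfen=30 Hollowpine=26 → close Briarlake (overflow 28)
  38÷2 = 19 each, +1 to first 0
Round 4: Cedarfen=49 Hollowpine=45 → close Cedarfen (overflow 40)
  49÷1 = 49 each, +1 to first 0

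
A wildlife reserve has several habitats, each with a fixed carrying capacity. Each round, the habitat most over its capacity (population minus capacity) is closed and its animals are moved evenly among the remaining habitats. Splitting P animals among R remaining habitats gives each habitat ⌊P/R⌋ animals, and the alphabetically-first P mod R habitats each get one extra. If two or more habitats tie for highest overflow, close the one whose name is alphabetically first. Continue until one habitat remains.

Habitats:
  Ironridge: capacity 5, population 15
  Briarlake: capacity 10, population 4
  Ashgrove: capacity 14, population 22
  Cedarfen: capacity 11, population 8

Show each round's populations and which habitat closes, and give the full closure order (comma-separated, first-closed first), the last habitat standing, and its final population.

Round 1: Ashgrove=22 Briarlake=4 Cedarfen=8 Ironridge=15 → close Ironridge (overflow 10)
  15÷3 = 5 each, +1 to first 0
Round 2: Ashgrove=27 Briarlake=9 Cedarfen=13 → close Ashgrove (overflow 13)
  27÷2 = 13 each, +1 to first 1
Round 3: Briarlake=23 Cedarfen=26 → close Cedarfen (overflow 15)
  26÷1 = 26 each, +1 to first 0

Closure order: Ironridge, Ashgrove, Cedarfen
Last habitat: Briarlake with 49 animals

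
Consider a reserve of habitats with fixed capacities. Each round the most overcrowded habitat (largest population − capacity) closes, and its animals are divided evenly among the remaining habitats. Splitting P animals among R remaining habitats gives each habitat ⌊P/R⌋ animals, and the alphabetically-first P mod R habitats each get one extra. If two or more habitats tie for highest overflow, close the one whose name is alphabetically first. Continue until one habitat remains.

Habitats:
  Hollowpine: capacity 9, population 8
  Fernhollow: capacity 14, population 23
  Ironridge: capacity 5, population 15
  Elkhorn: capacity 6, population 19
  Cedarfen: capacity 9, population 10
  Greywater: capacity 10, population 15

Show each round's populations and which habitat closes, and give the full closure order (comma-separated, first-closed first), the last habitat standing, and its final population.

Round 1: Cedarfen=10 Elkhorn=19 Fernhollow=23 Greywater=15 Hollowpine=8 Ironridge=15 → close Elkhorn (overflow 13)
  19÷5 = 3 each, +1 to first 4
Round 2: Cedarfen=14 Fernhollow=27 Greywater=19 Hollowpine=12 Ironridge=18 → close Fernhollow (overflow 13)
  27÷4 = 6 each, +1 to first 3
Round 3: Cedarfen=21 Greywater=26 Hollowpine=19 Ironridge=24 → close Ironridge (overflow 19)
  24÷3 = 8 each, +1 to first 0
Round 4: Cedarfen=29 Greywater=34 Hollowpine=27 → close Greywater (overflow 24)
  34÷2 = 17 each, +1 to first 0
Round 5: Cedarfen=46 Hollowpine=44 → close Cedarfen (overflow 37)
  46÷1 = 46 each, +1 to first 0

Closure order: Elkhorn, Fernhollow, Ironridge, Greywater, Cedarfen
Last habitat: Hollowpine with 90 animals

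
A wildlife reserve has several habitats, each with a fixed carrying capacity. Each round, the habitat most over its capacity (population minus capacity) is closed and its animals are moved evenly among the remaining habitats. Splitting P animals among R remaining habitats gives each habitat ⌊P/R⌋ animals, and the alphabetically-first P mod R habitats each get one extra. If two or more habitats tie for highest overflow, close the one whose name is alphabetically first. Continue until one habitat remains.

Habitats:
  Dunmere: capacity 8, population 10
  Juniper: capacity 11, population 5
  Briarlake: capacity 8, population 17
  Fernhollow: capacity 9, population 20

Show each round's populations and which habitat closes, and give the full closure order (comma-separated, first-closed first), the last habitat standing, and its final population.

Round 1: Briarlake=17 Dunmere=10 Fernhollow=20 Juniper=5 → close Fernhollow (overflow 11)
  20÷3 = 6 each, +1 to first 2
Round 2: Briarlake=24 Dunmere=17 Juniper=11 → close Briarlake (overflow 16)
  24÷2 = 12 each, +1 to first 0
Round 3: Dunmere=29 Juniper=23 → close Dunmere (overflow 21)
  29÷1 = 29 each, +1 to first 0

Closure order: Fernhollow, Briarlake, Dunmere
Last habitat: Juniper with 52 animals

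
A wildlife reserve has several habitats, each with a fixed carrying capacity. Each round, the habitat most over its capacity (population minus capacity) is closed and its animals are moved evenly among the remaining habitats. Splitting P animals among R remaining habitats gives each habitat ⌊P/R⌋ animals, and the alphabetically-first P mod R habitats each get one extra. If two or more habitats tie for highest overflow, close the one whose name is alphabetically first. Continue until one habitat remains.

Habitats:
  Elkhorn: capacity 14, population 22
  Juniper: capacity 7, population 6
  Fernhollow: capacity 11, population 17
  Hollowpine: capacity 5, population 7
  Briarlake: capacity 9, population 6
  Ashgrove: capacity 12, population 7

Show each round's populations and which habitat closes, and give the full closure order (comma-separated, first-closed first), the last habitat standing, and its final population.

Closure order: Elkhorn, Fernhollow, Hollowpine, Juniper, Ashgrove
Last habitat: Briarlake with 65 animals

Round 1: Ashgrove=7 Briarlake=6 Elkhorn=22 Fernhollow=17 Hollowpine=7 Juniper=6 → close Elkhorn (overflow 8)
  22÷5 = 4 each, +1 to first 2
Round 2: Ashgrove=12 Briarlake=11 Fernhollow=21 Hollowpine=11 Juniper=10 → close Fernhollow (overflow 10)
  21÷4 = 5 each, +1 to first 1
Round 3: Ashgrove=18 Briarlake=16 Hollowpine=16 Juniper=15 → close Hollowpine (overflow 11)
  16÷3 = 5 each, +1 to first 1
Round 4: Ashgrove=24 Briarlake=21 Juniper=20 → close Juniper (overflow 13)
  20÷2 = 10 each, +1 to first 0
Round 5: Ashgrove=34 Briarlake=31 → close Ashgrove (overflow 22)
  34÷1 = 34 each, +1 to first 0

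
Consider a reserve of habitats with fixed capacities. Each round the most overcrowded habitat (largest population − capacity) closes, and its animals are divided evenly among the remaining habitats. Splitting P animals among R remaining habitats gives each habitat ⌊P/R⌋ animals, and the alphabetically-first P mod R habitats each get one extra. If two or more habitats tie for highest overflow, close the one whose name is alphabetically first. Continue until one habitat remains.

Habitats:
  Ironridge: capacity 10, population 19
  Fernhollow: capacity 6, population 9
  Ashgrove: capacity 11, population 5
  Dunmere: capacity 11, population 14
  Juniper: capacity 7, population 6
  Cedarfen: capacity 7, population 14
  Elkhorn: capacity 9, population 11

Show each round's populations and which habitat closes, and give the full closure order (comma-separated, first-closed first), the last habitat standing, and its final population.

Closure order: Ironridge, Cedarfen, Dunmere, Fernhollow, Elkhorn, Ashgrove
Last habitat: Juniper with 78 animals

Round 1: Ashgrove=5 Cedarfen=14 Dunmere=14 Elkhorn=11 Fernhollow=9 Ironridge=19 Juniper=6 → close Ironridge (overflow 9)
  19÷6 = 3 each, +1 to first 1
Round 2: Ashgrove=9 Cedarfen=17 Dunmere=17 Elkhorn=14 Fernhollow=12 Juniper=9 → close Cedarfen (overflow 10)
  17÷5 = 3 each, +1 to first 2
Round 3: Ashgrove=13 Dunmere=21 Elkhorn=17 Fernhollow=15 Juniper=12 → close Dunmere (overflow 10)
  21÷4 = 5 each, +1 to first 1
Round 4: Ashgrove=19 Elkhorn=22 Fernhollow=20 Juniper=17 → close Fernhollow (overflow 14)
  20÷3 = 6 each, +1 to first 2
Round 5: Ashgrove=26 Elkhorn=29 Juniper=23 → close Elkhorn (overflow 20)
  29÷2 = 14 each, +1 to first 1
Round 6: Ashgrove=41 Juniper=37 → close Ashgrove (overflow 30)
  41÷1 = 41 each, +1 to first 0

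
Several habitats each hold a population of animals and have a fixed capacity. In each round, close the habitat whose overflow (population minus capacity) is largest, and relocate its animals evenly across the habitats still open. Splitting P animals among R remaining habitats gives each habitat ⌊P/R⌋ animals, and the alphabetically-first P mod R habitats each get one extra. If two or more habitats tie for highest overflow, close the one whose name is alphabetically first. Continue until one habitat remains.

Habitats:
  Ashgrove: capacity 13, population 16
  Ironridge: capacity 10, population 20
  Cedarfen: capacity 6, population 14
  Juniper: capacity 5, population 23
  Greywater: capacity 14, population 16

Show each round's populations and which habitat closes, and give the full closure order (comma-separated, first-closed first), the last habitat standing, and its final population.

Round 1: Ashgrove=16 Cedarfen=14 Greywater=16 Ironridge=20 Juniper=23 → close Juniper (overflow 18)
  23÷4 = 5 each, +1 to first 3
Round 2: Ashgrove=22 Cedarfen=20 Greywater=22 Ironridge=25 → close Ironridge (overflow 15)
  25÷3 = 8 each, +1 to first 1
Round 3: Ashgrove=31 Cedarfen=28 Greywater=30 → close Cedarfen (overflow 22)
  28÷2 = 14 each, +1 to first 0
Round 4: Ashgrove=45 Greywater=44 → close Ashgrove (overflow 32)
  45÷1 = 45 each, +1 to first 0

Closure order: Juniper, Ironridge, Cedarfen, Ashgrove
Last habitat: Greywater with 89 animals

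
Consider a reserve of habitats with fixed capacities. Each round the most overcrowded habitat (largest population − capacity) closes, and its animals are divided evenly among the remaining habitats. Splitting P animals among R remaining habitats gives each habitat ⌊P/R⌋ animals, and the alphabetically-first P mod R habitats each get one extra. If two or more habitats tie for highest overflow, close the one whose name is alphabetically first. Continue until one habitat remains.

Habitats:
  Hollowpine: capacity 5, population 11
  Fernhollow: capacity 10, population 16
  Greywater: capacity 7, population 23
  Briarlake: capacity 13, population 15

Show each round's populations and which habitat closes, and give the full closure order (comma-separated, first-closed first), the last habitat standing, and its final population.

Closure order: Greywater, Fernhollow, Hollowpine
Last habitat: Briarlake with 65 animals

Round 1: Briarlake=15 Fernhollow=16 Greywater=23 Hollowpine=11 → close Greywater (overflow 16)
  23÷3 = 7 each, +1 to first 2
Round 2: Briarlake=23 Fernhollow=24 Hollowpine=18 → close Fernhollow (overflow 14)
  24÷2 = 12 each, +1 to first 0
Round 3: Briarlake=35 Hollowpine=30 → close Hollowpine (overflow 25)
  30÷1 = 30 each, +1 to first 0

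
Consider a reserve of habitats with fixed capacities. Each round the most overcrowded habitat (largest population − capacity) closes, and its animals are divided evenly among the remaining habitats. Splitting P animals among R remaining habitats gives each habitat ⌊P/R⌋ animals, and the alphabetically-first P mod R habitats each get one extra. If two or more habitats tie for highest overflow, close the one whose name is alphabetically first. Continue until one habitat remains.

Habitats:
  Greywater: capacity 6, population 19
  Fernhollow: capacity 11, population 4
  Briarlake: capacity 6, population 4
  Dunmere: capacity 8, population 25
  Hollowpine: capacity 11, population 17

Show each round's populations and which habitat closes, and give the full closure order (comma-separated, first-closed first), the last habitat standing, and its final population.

Closure order: Dunmere, Greywater, Hollowpine, Briarlake
Last habitat: Fernhollow with 69 animals

Round 1: Briarlake=4 Dunmere=25 Fernhollow=4 Greywater=19 Hollowpine=17 → close Dunmere (overflow 17)
  25÷4 = 6 each, +1 to first 1
Round 2: Briarlake=11 Fernhollow=10 Greywater=25 Hollowpine=23 → close Greywater (overflow 19)
  25÷3 = 8 each, +1 to first 1
Round 3: Briarlake=20 Fernhollow=18 Hollowpine=31 → close Hollowpine (overflow 20)
  31÷2 = 15 each, +1 to first 1
Round 4: Briarlake=36 Fernhollow=33 → close Briarlake (overflow 30)
  36÷1 = 36 each, +1 to first 0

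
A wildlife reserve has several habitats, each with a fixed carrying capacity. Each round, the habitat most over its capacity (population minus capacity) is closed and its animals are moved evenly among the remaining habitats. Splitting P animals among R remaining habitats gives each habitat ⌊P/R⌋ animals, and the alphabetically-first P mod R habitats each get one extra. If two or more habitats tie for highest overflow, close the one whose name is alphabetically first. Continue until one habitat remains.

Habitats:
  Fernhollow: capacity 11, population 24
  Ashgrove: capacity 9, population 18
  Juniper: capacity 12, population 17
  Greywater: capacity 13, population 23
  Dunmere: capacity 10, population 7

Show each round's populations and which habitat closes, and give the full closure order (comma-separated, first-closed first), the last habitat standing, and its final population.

Closure order: Fernhollow, Greywater, Ashgrove, Juniper
Last habitat: Dunmere with 89 animals

Round 1: Ashgrove=18 Dunmere=7 Fernhollow=24 Greywater=23 Juniper=17 → close Fernhollow (overflow 13)
  24÷4 = 6 each, +1 to first 0
Round 2: Ashgrove=24 Dunmere=13 Greywater=29 Juniper=23 → close Greywater (overflow 16)
  29÷3 = 9 each, +1 to first 2
Round 3: Ashgrove=34 Dunmere=23 Juniper=32 → close Ashgrove (overflow 25)
  34÷2 = 17 each, +1 to first 0
Round 4: Dunmere=40 Juniper=49 → close Juniper (overflow 37)
  49÷1 = 49 each, +1 to first 0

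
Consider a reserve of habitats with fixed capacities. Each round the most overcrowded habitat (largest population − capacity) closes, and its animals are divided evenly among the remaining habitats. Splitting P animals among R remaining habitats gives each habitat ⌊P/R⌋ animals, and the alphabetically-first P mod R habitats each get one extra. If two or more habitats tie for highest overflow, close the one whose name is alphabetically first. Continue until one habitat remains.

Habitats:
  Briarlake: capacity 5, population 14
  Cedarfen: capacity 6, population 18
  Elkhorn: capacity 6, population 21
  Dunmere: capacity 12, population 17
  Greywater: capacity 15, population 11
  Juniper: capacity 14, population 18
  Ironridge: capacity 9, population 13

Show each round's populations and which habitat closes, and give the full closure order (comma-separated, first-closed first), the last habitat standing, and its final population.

Closure order: Elkhorn, Cedarfen, Briarlake, Dunmere, Ironridge, Juniper
Last habitat: Greywater with 112 animals

Round 1: Briarlake=14 Cedarfen=18 Dunmere=17 Elkhorn=21 Greywater=11 Ironridge=13 Juniper=18 → close Elkhorn (overflow 15)
  21÷6 = 3 each, +1 to first 3
Round 2: Briarlake=18 Cedarfen=22 Dunmere=21 Greywater=14 Ironridge=16 Juniper=21 → close Cedarfen (overflow 16)
  22÷5 = 4 each, +1 to first 2
Round 3: Briarlake=23 Dunmere=26 Greywater=18 Ironridge=20 Juniper=25 → close Briarlake (overflow 18)
  23÷4 = 5 each, +1 to first 3
Round 4: Dunmere=32 Greywater=24 Ironridge=26 Juniper=30 → close Dunmere (overflow 20)
  32÷3 = 10 each, +1 to first 2
Round 5: Greywater=35 Ironridge=37 Juniper=40 → close Ironridge (overflow 28)
  37÷2 = 18 each, +1 to first 1
Round 6: Greywater=54 Juniper=58 → close Juniper (overflow 44)
  58÷1 = 58 each, +1 to first 0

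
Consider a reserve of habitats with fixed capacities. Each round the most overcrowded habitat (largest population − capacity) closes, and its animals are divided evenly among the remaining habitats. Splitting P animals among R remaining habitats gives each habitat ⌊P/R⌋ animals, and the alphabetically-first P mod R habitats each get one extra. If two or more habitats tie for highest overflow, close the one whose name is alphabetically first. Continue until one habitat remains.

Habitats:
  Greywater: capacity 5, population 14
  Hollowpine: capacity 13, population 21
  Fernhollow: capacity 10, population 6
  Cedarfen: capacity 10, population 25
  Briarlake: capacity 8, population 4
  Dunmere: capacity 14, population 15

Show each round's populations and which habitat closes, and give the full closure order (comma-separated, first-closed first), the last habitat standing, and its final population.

Round 1: Briarlake=4 Cedarfen=25 Dunmere=15 Fernhollow=6 Greywater=14 Hollowpine=21 → close Cedarfen (overflow 15)
  25÷5 = 5 each, +1 to first 0
Round 2: Briarlake=9 Dunmere=20 Fernhollow=11 Greywater=19 Hollowpine=26 → close Greywater (overflow 14)
  19÷4 = 4 each, +1 to first 3
Round 3: Briarlake=14 Dunmere=25 Fernhollow=16 Hollowpine=30 → close Hollowpine (overflow 17)
  30÷3 = 10 each, +1 to first 0
Round 4: Briarlake=24 Dunmere=35 Fernhollow=26 → close Dunmere (overflow 21)
  35÷2 = 17 each, +1 to first 1
Round 5: Briarlake=42 Fernhollow=43 → close Briarlake (overflow 34)
  42÷1 = 42 each, +1 to first 0

Closure order: Cedarfen, Greywater, Hollowpine, Dunmere, Briarlake
Last habitat: Fernhollow with 85 animals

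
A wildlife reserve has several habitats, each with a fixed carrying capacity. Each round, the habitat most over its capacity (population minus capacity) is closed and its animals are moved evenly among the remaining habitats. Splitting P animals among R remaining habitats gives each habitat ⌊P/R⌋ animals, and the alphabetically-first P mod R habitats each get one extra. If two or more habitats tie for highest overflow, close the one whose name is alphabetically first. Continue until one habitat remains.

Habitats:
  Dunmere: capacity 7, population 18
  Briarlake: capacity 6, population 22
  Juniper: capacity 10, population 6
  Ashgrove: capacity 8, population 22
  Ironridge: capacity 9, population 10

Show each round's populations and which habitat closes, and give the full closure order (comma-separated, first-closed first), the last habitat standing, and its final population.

Round 1: Ashgrove=22 Briarlake=22 Dunmere=18 Ironridge=10 Juniper=6 → close Briarlake (overflow 16)
  22÷4 = 5 each, +1 to first 2
Round 2: Ashgrove=28 Dunmere=24 Ironridge=15 Juniper=11 → close Ashgrove (overflow 20)
  28÷3 = 9 each, +1 to first 1
Round 3: Dunmere=34 Ironridge=24 Juniper=20 → close Dunmere (overflow 27)
  34÷2 = 17 each, +1 to first 0
Round 4: Ironridge=41 Juniper=37 → close Ironridge (overflow 32)
  41÷1 = 41 each, +1 to first 0

Closure order: Briarlake, Ashgrove, Dunmere, Ironridge
Last habitat: Juniper with 78 animals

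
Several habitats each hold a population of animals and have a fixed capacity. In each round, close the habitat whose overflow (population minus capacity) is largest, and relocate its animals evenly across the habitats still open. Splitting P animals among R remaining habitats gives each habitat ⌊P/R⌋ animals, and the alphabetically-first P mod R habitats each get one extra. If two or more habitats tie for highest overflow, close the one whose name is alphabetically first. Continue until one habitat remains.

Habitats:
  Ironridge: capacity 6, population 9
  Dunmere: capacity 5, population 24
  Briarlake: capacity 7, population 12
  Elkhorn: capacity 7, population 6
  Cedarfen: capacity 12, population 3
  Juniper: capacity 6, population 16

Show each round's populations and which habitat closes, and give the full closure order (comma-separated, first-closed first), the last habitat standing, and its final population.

Closure order: Dunmere, Juniper, Briarlake, Ironridge, Elkhorn
Last habitat: Cedarfen with 70 animals

Round 1: Briarlake=12 Cedarfen=3 Dunmere=24 Elkhorn=6 Ironridge=9 Juniper=16 → close Dunmere (overflow 19)
  24÷5 = 4 each, +1 to first 4
Round 2: Briarlake=17 Cedarfen=8 Elkhorn=11 Ironridge=14 Juniper=20 → close Juniper (overflow 14)
  20÷4 = 5 each, +1 to first 0
Round 3: Briarlake=22 Cedarfen=13 Elkhorn=16 Ironridge=19 → close Briarlake (overflow 15)
  22÷3 = 7 each, +1 to first 1
Round 4: Cedarfen=21 Elkhorn=23 Ironridge=26 → close Ironridge (overflow 20)
  26÷2 = 13 each, +1 to first 0
Round 5: Cedarfen=34 Elkhorn=36 → close Elkhorn (overflow 29)
  36÷1 = 36 each, +1 to first 0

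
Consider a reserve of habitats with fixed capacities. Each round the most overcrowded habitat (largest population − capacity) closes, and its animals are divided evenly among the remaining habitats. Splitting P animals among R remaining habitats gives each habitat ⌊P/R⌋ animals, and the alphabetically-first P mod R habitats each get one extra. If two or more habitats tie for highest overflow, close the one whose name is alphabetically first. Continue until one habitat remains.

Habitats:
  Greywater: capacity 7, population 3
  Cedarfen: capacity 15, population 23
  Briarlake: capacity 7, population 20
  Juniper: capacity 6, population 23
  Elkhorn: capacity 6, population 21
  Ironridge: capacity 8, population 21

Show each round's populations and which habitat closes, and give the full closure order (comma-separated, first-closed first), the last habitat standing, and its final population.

Round 1: Briarlake=20 Cedarfen=23 Elkhorn=21 Greywater=3 Ironridge=21 Juniper=23 → close Juniper (overflow 17)
  23÷5 = 4 each, +1 to first 3
Round 2: Briarlake=25 Cedarfen=28 Elkhorn=26 Greywater=7 Ironridge=25 → close Elkhorn (overflow 20)
  26÷4 = 6 each, +1 to first 2
Round 3: Briarlake=32 Cedarfen=35 Greywater=13 Ironridge=31 → close Briarlake (overflow 25)
  32÷3 = 10 each, +1 to first 2
Round 4: Cedarfen=46 Greywater=24 Ironridge=41 → close Ironridge (overflow 33)
  41÷2 = 20 each, +1 to first 1
Round 5: Cedarfen=67 Greywater=44 → close Cedarfen (overflow 52)
  67÷1 = 67 each, +1 to first 0

Closure order: Juniper, Elkhorn, Briarlake, Ironridge, Cedarfen
Last habitat: Greywater with 111 animals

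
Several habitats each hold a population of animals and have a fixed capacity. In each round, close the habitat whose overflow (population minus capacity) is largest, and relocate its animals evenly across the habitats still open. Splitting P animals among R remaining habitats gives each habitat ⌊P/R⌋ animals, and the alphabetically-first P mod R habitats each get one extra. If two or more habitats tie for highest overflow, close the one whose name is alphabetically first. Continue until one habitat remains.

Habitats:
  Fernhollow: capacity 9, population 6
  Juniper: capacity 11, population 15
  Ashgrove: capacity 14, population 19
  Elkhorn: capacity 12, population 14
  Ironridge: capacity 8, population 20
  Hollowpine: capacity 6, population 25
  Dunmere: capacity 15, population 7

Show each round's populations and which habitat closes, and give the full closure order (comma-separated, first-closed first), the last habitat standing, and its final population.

Closure order: Hollowpine, Ironridge, Ashgrove, Juniper, Elkhorn, Fernhollow
Last habitat: Dunmere with 106 animals

Round 1: Ashgrove=19 Dunmere=7 Elkhorn=14 Fernhollow=6 Hollowpine=25 Ironridge=20 Juniper=15 → close Hollowpine (overflow 19)
  25÷6 = 4 each, +1 to first 1
Round 2: Ashgrove=24 Dunmere=11 Elkhorn=18 Fernhollow=10 Ironridge=24 Juniper=19 → close Ironridge (overflow 16)
  24÷5 = 4 each, +1 to first 4
Round 3: Ashgrove=29 Dunmere=16 Elkhorn=23 Fernhollow=15 Juniper=23 → close Ashgrove (overflow 15)
  29÷4 = 7 each, +1 to first 1
Round 4: Dunmere=24 Elkhorn=30 Fernhollow=22 Juniper=30 → close Juniper (overflow 19)
  30÷3 = 10 each, +1 to first 0
Round 5: Dunmere=34 Elkhorn=40 Fernhollow=32 → close Elkhorn (overflow 28)
  40÷2 = 20 each, +1 to first 0
Round 6: Dunmere=54 Fernhollow=52 → close Fernhollow (overflow 43)
  52÷1 = 52 each, +1 to first 0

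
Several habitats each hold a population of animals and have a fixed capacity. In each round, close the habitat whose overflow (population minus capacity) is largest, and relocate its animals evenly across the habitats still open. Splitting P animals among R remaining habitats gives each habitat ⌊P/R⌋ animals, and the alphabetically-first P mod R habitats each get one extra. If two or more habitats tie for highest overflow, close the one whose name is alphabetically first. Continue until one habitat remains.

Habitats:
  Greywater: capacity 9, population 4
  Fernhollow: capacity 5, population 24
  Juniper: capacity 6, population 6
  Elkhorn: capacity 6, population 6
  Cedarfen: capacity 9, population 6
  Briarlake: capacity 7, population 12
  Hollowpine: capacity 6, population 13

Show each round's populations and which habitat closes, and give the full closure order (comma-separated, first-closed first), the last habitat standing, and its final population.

Closure order: Fernhollow, Hollowpine, Briarlake, Elkhorn, Juniper, Cedarfen
Last habitat: Greywater with 71 animals

Round 1: Briarlake=12 Cedarfen=6 Elkhorn=6 Fernhollow=24 Greywater=4 Hollowpine=13 Juniper=6 → close Fernhollow (overflow 19)
  24÷6 = 4 each, +1 to first 0
Round 2: Briarlake=16 Cedarfen=10 Elkhorn=10 Greywater=8 Hollowpine=17 Juniper=10 → close Hollowpine (overflow 11)
  17÷5 = 3 each, +1 to first 2
Round 3: Briarlake=20 Cedarfen=14 Elkhorn=13 Greywater=11 Juniper=13 → close Briarlake (overflow 13)
  20÷4 = 5 each, +1 to first 0
Round 4: Cedarfen=19 Elkhorn=18 Greywater=16 Juniper=18 → close Elkhorn (overflow 12)
  18÷3 = 6 each, +1 to first 0
Round 5: Cedarfen=25 Greywater=22 Juniper=24 → close Juniper (overflow 18)
  24÷2 = 12 each, +1 to first 0
Round 6: Cedarfen=37 Greywater=34 → close Cedarfen (overflow 28)
  37÷1 = 37 each, +1 to first 0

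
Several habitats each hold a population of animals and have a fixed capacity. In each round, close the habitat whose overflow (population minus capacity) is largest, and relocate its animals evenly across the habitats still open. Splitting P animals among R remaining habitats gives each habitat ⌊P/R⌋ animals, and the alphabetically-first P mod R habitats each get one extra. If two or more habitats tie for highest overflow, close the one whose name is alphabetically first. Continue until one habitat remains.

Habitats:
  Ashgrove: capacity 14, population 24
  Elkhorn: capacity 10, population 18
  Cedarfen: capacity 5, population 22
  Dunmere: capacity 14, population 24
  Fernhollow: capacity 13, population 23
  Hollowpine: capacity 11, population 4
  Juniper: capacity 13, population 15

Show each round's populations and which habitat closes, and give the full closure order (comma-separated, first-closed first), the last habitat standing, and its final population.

Round 1: Ashgrove=24 Cedarfen=22 Dunmere=24 Elkhorn=18 Fernhollow=23 Hollowpine=4 Juniper=15 → close Cedarfen (overflow 17)
  22÷6 = 3 each, +1 to first 4
Round 2: Ashgrove=28 Dunmere=28 Elkhorn=22 Fernhollow=27 Hollowpine=7 Juniper=18 → close Ashgrove (overflow 14)
  28÷5 = 5 each, +1 to first 3
Round 3: Dunmere=34 Elkhorn=28 Fernhollow=33 Hollowpine=12 Juniper=23 → close Dunmere (overflow 20)
  34÷4 = 8 each, +1 to first 2
Round 4: Elkhorn=37 Fernhollow=42 Hollowpine=20 Juniper=31 → close Fernhollow (overflow 29)
  42÷3 = 14 each, +1 to first 0
Round 5: Elkhorn=51 Hollowpine=34 Juniper=45 → close Elkhorn (overflow 41)
  51÷2 = 25 each, +1 to first 1
Round 6: Hollowpine=60 Juniper=70 → close Juniper (overflow 57)
  70÷1 = 70 each, +1 to first 0

Closure order: Cedarfen, Ashgrove, Dunmere, Fernhollow, Elkhorn, Juniper
Last habitat: Hollowpine with 130 animals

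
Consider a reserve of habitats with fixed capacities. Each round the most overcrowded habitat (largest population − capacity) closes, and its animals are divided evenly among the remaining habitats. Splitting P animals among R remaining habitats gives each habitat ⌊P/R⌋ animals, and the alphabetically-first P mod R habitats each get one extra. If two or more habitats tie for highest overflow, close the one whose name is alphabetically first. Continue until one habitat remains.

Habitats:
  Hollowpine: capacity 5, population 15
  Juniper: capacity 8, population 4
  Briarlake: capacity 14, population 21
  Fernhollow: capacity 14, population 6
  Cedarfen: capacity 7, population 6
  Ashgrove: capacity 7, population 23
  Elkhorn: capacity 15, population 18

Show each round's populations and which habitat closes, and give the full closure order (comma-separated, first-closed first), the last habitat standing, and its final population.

Closure order: Ashgrove, Hollowpine, Briarlake, Elkhorn, Cedarfen, Juniper
Last habitat: Fernhollow with 93 animals

Round 1: Ashgrove=23 Briarlake=21 Cedarfen=6 Elkhorn=18 Fernhollow=6 Hollowpine=15 Juniper=4 → close Ashgrove (overflow 16)
  23÷6 = 3 each, +1 to first 5
Round 2: Briarlake=25 Cedarfen=10 Elkhorn=22 Fernhollow=10 Hollowpine=19 Juniper=7 → close Hollowpine (overflow 14)
  19÷5 = 3 each, +1 to first 4
Round 3: Briarlake=29 Cedarfen=14 Elkhorn=26 Fernhollow=14 Juniper=10 → close Briarlake (overflow 15)
  29÷4 = 7 each, +1 to first 1
Round 4: Cedarfen=22 Elkhorn=33 Fernhollow=21 Juniper=17 → close Elkhorn (overflow 18)
  33÷3 = 11 each, +1 to first 0
Round 5: Cedarfen=33 Fernhollow=32 Juniper=28 → close Cedarfen (overflow 26)
  33÷2 = 16 each, +1 to first 1
Round 6: Fernhollow=49 Juniper=44 → close Juniper (overflow 36)
  44÷1 = 44 each, +1 to first 0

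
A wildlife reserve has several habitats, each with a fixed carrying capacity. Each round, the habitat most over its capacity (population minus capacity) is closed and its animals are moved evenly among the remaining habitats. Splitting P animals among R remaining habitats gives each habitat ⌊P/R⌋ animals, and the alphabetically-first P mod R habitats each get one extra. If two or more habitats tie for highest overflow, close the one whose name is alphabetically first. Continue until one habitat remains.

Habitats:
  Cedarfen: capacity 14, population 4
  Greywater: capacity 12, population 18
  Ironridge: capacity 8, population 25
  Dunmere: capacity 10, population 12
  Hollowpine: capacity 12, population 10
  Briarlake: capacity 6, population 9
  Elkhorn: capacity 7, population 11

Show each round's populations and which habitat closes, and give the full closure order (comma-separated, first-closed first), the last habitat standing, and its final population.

Closure order: Ironridge, Greywater, Briarlake, Elkhorn, Dunmere, Hollowpine
Last habitat: Cedarfen with 89 animals

Round 1: Briarlake=9 Cedarfen=4 Dunmere=12 Elkhorn=11 Greywater=18 Hollowpine=10 Ironridge=25 → close Ironridge (overflow 17)
  25÷6 = 4 each, +1 to first 1
Round 2: Briarlake=14 Cedarfen=8 Dunmere=16 Elkhorn=15 Greywater=22 Hollowpine=14 → close Greywater (overflow 10)
  22÷5 = 4 each, +1 to first 2
Round 3: Briarlake=19 Cedarfen=13 Dunmere=20 Elkhorn=19 Hollowpine=18 → close Briarlake (overflow 13)
  19÷4 = 4 each, +1 to first 3
Round 4: Cedarfen=18 Dunmere=25 Elkhorn=24 Hollowpine=22 → close Elkhorn (overflow 17)
  24÷3 = 8 each, +1 to first 0
Round 5: Cedarfen=26 Dunmere=33 Hollowpine=30 → close Dunmere (overflow 23)
  33÷2 = 16 each, +1 to first 1
Round 6: Cedarfen=43 Hollowpine=46 → close Hollowpine (overflow 34)
  46÷1 = 46 each, +1 to first 0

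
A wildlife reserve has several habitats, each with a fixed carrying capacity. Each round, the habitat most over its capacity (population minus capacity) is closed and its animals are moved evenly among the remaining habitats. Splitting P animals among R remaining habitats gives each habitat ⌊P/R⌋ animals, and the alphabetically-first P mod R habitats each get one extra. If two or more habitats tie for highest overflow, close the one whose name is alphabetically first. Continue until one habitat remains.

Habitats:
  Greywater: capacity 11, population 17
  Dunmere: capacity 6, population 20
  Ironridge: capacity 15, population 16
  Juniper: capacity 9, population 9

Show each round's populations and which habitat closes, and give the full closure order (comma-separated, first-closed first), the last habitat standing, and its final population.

Closure order: Dunmere, Greywater, Ironridge
Last habitat: Juniper with 62 animals

Round 1: Dunmere=20 Greywater=17 Ironridge=16 Juniper=9 → close Dunmere (overflow 14)
  20÷3 = 6 each, +1 to first 2
Round 2: Greywater=24 Ironridge=23 Juniper=15 → close Greywater (overflow 13)
  24÷2 = 12 each, +1 to first 0
Round 3: Ironridge=35 Juniper=27 → close Ironridge (overflow 20)
  35÷1 = 35 each, +1 to first 0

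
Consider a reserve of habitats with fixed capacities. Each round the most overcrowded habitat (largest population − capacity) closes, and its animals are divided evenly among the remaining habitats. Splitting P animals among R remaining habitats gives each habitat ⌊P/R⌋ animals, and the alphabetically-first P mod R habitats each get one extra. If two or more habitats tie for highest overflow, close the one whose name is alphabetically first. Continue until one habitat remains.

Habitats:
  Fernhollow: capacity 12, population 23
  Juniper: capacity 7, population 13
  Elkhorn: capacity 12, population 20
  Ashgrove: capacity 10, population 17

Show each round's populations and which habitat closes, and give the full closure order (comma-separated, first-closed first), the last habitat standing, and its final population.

Round 1: Ashgrove=17 Elkhorn=20 Fernhollow=23 Juniper=13 → close Fernhollow (overflow 11)
  23÷3 = 7 each, +1 to first 2
Round 2: Ashgrove=25 Elkhorn=28 Juniper=20 → close Elkhorn (overflow 16)
  28÷2 = 14 each, +1 to first 0
Round 3: Ashgrove=39 Juniper=34 → close Ashgrove (overflow 29)
  39÷1 = 39 each, +1 to first 0

Closure order: Fernhollow, Elkhorn, Ashgrove
Last habitat: Juniper with 73 animals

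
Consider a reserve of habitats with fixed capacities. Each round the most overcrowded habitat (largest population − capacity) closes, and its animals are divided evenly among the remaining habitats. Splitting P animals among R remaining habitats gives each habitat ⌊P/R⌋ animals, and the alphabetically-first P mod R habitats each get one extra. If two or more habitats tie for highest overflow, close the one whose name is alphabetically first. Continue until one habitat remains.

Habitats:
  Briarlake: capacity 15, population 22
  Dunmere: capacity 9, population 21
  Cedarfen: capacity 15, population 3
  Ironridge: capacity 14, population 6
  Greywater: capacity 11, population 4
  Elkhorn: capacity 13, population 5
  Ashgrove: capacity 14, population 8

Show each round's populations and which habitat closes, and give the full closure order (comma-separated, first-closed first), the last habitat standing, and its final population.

Round 1: Ashgrove=8 Briarlake=22 Cedarfen=3 Dunmere=21 Elkhorn=5 Greywater=4 Ironridge=6 → close Dunmere (overflow 12)
  21÷6 = 3 each, +1 to first 3
Round 2: Ashgrove=12 Briarlake=26 Cedarfen=7 Elkhorn=8 Greywater=7 Ironridge=9 → close Briarlake (overflow 11)
  26÷5 = 5 each, +1 to first 1
Round 3: Ashgrove=18 Cedarfen=12 Elkhorn=13 Greywater=12 Ironridge=14 → close Ashgrove (overflow 4)
  18÷4 = 4 each, +1 to first 2
Round 4: Cedarfen=17 Elkhorn=18 Greywater=16 Ironridge=18 → close Elkhorn (overflow 5)
  18÷3 = 6 each, +1 to first 0
Round 5: Cedarfen=23 Greywater=22 Ironridge=24 → close Greywater (overflow 11)
  22÷2 = 11 each, +1 to first 0
Round 6: Cedarfen=34 Ironridge=35 → close Ironridge (overflow 21)
  35÷1 = 35 each, +1 to first 0

Closure order: Dunmere, Briarlake, Ashgrove, Elkhorn, Greywater, Ironridge
Last habitat: Cedarfen with 69 animals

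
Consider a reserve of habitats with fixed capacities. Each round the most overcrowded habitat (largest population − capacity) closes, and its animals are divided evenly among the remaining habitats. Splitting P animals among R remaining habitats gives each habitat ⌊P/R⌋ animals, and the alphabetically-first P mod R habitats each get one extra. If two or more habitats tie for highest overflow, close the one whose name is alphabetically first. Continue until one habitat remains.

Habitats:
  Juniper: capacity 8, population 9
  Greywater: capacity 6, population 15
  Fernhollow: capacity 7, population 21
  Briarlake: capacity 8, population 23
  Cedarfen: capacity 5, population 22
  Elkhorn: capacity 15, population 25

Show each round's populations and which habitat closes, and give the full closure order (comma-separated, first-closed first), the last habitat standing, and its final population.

Round 1: Briarlake=23 Cedarfen=22 Elkhorn=25 Fernhollow=21 Greywater=15 Juniper=9 → close Cedarfen (overflow 17)
  22÷5 = 4 each, +1 to first 2
Round 2: Briarlake=28 Elkhorn=30 Fernhollow=25 Greywater=19 Juniper=13 → close Briarlake (overflow 20)
  28÷4 = 7 each, +1 to first 0
Round 3: Elkhorn=37 Fernhollow=32 Greywater=26 Juniper=20 → close Fernhollow (overflow 25)
  32÷3 = 10 each, +1 to first 2
Round 4: Elkhorn=48 Greywater=37 Juniper=30 → close Elkhorn (overflow 33)
  48÷2 = 24 each, +1 to first 0
Round 5: Greywater=61 Juniper=54 → close Greywater (overflow 55)
  61÷1 = 61 each, +1 to first 0

Closure order: Cedarfen, Briarlake, Fernhollow, Elkhorn, Greywater
Last habitat: Juniper with 115 animals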